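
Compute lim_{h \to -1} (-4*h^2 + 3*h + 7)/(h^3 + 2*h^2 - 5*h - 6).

Direct substitution gives 0/0, so factor. Both numerator and denominator have (h + 1) as a factor.
After cancelling, the expression reduces to (7 - 4*h)/(h^2 + h - 6).
Substituting h = -1 gives -11/6.

-11/6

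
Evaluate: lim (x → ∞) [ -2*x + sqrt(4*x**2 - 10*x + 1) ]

This has the form ∞ − ∞. Multiply and divide by the conjugate √(4*x^2 - 10*x + 1) + 2x.
That gives (-10x + 1) / (√(4*x^2 - 10*x + 1) + 2x).
Divide numerator and denominator by x: the limit is -10/(2·2) = -5/2.

-5/2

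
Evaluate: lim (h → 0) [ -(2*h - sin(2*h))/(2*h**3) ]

-2/3

Direct substitution gives 0/0.
Apply L'Hôpital: lim (2 - 2*cos(2*h))/(-6*h^2), still 0/0.
Apply L'Hôpital: lim (4*sin(2*h))/(-12*h), still 0/0.
After 3 applications of L'Hôpital's rule the quotient is (8*cos(2*h))/(-12); substituting h = 0 gives -2/3.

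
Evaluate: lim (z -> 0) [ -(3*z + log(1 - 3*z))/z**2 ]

Direct substitution gives 0/0.
Apply L'Hôpital: lim (3 - 3/(1 - 3*z))/(-2*z), still 0/0.
After 2 applications of L'Hôpital's rule the quotient is (-9/(1 - 3*z)^2)/(-2); substituting z = 0 gives 9/2.

9/2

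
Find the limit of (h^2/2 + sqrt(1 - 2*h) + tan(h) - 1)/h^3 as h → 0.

Substitution gives 0/0 (the numerator vanishes to order 3).
Expand each term to order h^3: the coefficient of h^3 in tan(h) is 1/3 and in √(1 - 2h) is -1/2.
Lower-order terms cancel with the polynomial part, so the numerator is (-1/6)·h^3 + o(h^3), and the limit is (-1/6)/(1) = -1/6.

-1/6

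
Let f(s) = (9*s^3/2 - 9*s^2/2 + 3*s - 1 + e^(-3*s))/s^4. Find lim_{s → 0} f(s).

27/8

Direct substitution gives 0/0.
Apply L'Hôpital: lim (27*s^2/2 - 9*s + 3 - 3*e^(-3*s))/(4*s^3), still 0/0.
Apply L'Hôpital: lim (27*s - 9 + 9*e^(-3*s))/(12*s^2), still 0/0.
Apply L'Hôpital: lim (27 - 27*e^(-3*s))/(24*s), still 0/0.
After 4 applications of L'Hôpital's rule the quotient is (81*e^(-3*s))/(24); substituting s = 0 gives 27/8.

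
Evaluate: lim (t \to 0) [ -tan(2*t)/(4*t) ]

Substitution gives 0/0.
Since tan(u)/u → 1 as u → 0, tan(2t)/(2t) → 1 and the limit is 2/(-4) = -1/2.

-1/2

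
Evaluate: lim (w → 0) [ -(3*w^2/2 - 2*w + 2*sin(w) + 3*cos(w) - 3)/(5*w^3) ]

1/15

Substitution gives 0/0; apply L'Hôpital's rule 3 times.
After differentiating numerator and denominator 3 times the quotient is (3*sin(w) - 2*cos(w))/(-30); at w = 0 this is 1/15.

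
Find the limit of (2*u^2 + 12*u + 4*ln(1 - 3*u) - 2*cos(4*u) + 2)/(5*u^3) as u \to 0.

Substitution gives 0/0 (the numerator vanishes to order 3).
Expand each term to order u^3: the coefficient of u^3 in 4·ln(1 - 3u) is -36 and in -2·cos(4u) is 0.
Lower-order terms cancel with the polynomial part, so the numerator is (-36)·u^3 + o(u^3), and the limit is (-36)/(5) = -36/5.

-36/5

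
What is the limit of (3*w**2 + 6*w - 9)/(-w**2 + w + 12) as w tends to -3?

Direct substitution gives 0/0, so factor. Both numerator and denominator have (w + 3) as a factor.
After cancelling, the expression reduces to (3*w - 3)/(4 - w).
Substituting w = -3 gives -12/7.

-12/7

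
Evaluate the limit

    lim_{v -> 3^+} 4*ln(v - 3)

As v → 3⁺, v - 3 → 0⁺ and ln(v - 3) → −∞.
Multiplying by 4 gives -∞.

-∞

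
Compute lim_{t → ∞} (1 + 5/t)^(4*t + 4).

Let L be the limit and take ln: ln L = lim (4t + 4)·ln(1 + 5/t) = lim (4t + 4)·(5/t + O(1/t²)) = 20.
Hence L = e^(20).

e^(20)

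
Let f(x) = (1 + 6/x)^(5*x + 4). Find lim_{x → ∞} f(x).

Write it as [(1 + 6/x)^x]^(5) · (1 + 6/x)^(4). The bracketed term tends to e^(6) and the second factor to 1, so the limit is e^(30).

e^(30)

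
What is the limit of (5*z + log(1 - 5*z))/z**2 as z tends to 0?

Direct substitution gives 0/0.
Apply L'Hôpital: lim (5 - 5/(1 - 5*z))/(2*z), still 0/0.
After 2 applications of L'Hôpital's rule the quotient is (-25/(1 - 5*z)^2)/(2); substituting z = 0 gives -25/2.

-25/2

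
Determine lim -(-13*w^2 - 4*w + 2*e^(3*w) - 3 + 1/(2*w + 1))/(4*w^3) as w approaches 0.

Substitution gives 0/0; apply L'Hôpital's rule 3 times.
After differentiating numerator and denominator 3 times the quotient is (54*e^(3*w) - 48/(2*w + 1)^4)/(-24); at w = 0 this is -1/4.

-1/4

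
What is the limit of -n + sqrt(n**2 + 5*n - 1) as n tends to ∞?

5/2

An ∞ − ∞ form. Rationalising with the conjugate, the difference becomes (5n - 1) / (√(n^2 + 5*n - 1) + n).
For large n the denominator behaves like 2·n, so the quotient tends to 5/2 = 5/2.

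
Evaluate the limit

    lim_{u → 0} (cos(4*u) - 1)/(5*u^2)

-8/5

Direct substitution gives 0/0.
Apply L'Hôpital: lim (-4*sin(4*u))/(10*u), still 0/0.
After 2 applications of L'Hôpital's rule the quotient is (-16*cos(4*u))/(10); substituting u = 0 gives -8/5.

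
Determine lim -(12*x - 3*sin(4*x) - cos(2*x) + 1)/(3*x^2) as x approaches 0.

-2/3

Substitution gives 0/0; apply L'Hôpital's rule 2 times.
After differentiating numerator and denominator 2 times the quotient is (48*sin(4*x) + 4*cos(2*x))/(-6); at x = 0 this is -2/3.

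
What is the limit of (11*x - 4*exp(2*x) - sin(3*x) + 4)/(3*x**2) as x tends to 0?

Substitution gives 0/0; apply L'Hôpital's rule 2 times.
After differentiating numerator and denominator 2 times the quotient is (-16*e^(2*x) + 9*sin(3*x))/(6); at x = 0 this is -8/3.

-8/3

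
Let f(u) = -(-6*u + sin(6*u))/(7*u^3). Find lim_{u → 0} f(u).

36/7

Direct substitution gives 0/0.
Apply L'Hôpital: lim (6*cos(6*u) - 6)/(-21*u^2), still 0/0.
Apply L'Hôpital: lim (-36*sin(6*u))/(-42*u), still 0/0.
After 3 applications of L'Hôpital's rule the quotient is (-216*cos(6*u))/(-42); substituting u = 0 gives 36/7.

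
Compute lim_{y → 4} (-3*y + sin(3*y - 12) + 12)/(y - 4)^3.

-9/2

Direct substitution gives 0/0.
Apply L'Hôpital: lim (3*cos(3*y - 12) - 3)/(3*(y - 4)^2), still 0/0.
Apply L'Hôpital: lim (-9*sin(3*y - 12))/(6*y - 24), still 0/0.
After 3 applications of L'Hôpital's rule the quotient is (-27*cos(3*y - 12))/(6); substituting y = 4 gives -9/2.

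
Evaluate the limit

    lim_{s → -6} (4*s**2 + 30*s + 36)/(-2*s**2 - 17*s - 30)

-18/7

At s = -6 both the top and bottom vanish — a removable singularity. Factoring out (s + 6) from each leaves (4*s + 6)/(-2*s - 5), which at s = -6 equals -18/7.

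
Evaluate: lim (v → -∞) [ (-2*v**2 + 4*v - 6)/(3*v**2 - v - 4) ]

-2/3

Numerator and denominator both have degree 2.
Dividing every term by v^2, all lower-order terms vanish and the limit is the ratio of leading coefficients, -2/(3) = -2/3.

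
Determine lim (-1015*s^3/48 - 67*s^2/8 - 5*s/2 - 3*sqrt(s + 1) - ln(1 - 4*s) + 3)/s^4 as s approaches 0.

Substitution gives 0/0 (the numerator vanishes to order 4).
Expand each term to order s^4: the coefficient of s^4 in -3·√(1 + s) is 15/128 and in −ln(1 - 4s) is 64.
Lower-order terms cancel with the polynomial part, so the numerator is (8207/128)·s^4 + o(s^4), and the limit is (8207/128)/(1) = 8207/128.

8207/128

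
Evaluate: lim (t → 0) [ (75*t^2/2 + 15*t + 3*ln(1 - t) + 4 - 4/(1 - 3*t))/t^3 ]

Substitution gives 0/0 (the numerator vanishes to order 3).
Expand each term to order t^3: the coefficient of t^3 in -4·1/(1 - 3t) is -108 and in 3·ln(1 - t) is -1.
Lower-order terms cancel with the polynomial part, so the numerator is (-109)·t^3 + o(t^3), and the limit is (-109)/(1) = -109.

-109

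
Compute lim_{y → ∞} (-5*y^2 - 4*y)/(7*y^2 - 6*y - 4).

-5/7

Numerator and denominator both have degree 2.
Dividing every term by y^2, all lower-order terms vanish and the limit is the ratio of leading coefficients, -5/(7) = -5/7.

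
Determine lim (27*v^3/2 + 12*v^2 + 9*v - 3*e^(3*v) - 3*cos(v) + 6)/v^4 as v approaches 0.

Substitution gives 0/0; apply L'Hôpital's rule 4 times.
After differentiating numerator and denominator 4 times the quotient is (-243*e^(3*v) - 3*cos(v))/(24); at v = 0 this is -41/4.

-41/4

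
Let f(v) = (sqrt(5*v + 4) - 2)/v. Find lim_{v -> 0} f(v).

5/4

A 0/0 form; rationalise with √(4 + 5v) + √4. This collapses the numerator to 5v, leaving 5/(√(4 + 5v) + √4) → 5/(2√4) = 5/4.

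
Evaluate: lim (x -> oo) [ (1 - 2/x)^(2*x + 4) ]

Let L be the limit and take ln: ln L = lim (2x + 4)·ln(1 - 2/x) = lim (2x + 4)·(-2/x + O(1/x²)) = -4.
Hence L = e^(-4).

e^(-4)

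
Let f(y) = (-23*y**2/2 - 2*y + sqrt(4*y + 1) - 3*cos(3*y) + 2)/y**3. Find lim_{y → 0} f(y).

Substitution gives 0/0; apply L'Hôpital's rule 3 times.
After differentiating numerator and denominator 3 times the quotient is (-81*sin(3*y) + 24/(4*y + 1)^(5/2))/(6); at y = 0 this is 4.

4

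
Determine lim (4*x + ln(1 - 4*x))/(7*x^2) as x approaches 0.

Direct substitution gives 0/0.
Apply L'Hôpital: lim (4 - 4/(1 - 4*x))/(14*x), still 0/0.
After 2 applications of L'Hôpital's rule the quotient is (-16/(1 - 4*x)^2)/(14); substituting x = 0 gives -8/7.

-8/7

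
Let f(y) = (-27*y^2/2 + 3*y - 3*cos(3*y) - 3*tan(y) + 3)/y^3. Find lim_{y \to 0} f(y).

Substitution gives 0/0; apply L'Hôpital's rule 3 times.
After differentiating numerator and denominator 3 times the quotient is (-81*sin(3*y) - 18*tan(y)^4 - 24*tan(y)^2 - 6)/(6); at y = 0 this is -1.

-1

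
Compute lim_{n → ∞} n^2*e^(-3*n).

Write as n^2/e^{3n}, an ∞/∞ form.
Exponential growth dominates any polynomial, so repeated L'Hôpital (or the standard result) gives 0.

0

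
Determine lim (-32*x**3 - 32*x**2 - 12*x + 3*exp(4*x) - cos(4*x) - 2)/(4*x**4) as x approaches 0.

Substitution gives 0/0; apply L'Hôpital's rule 4 times.
After differentiating numerator and denominator 4 times the quotient is (768*e^(4*x) - 256*cos(4*x))/(96); at x = 0 this is 16/3.

16/3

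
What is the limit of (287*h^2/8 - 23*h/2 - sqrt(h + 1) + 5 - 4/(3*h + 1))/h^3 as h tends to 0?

Substitution gives 0/0; apply L'Hôpital's rule 3 times.
After differentiating numerator and denominator 3 times the quotient is (648/(3*h + 1)^4 - 3/(8*(h + 1)^(5/2)))/(6); at h = 0 this is 1727/16.

1727/16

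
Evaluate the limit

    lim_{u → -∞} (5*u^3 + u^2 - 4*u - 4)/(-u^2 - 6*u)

∞

The numerator has higher degree (3 > 2); the quotient behaves like (5/(-1))·u^1 for large |u|.
As u → −∞ this diverges to ∞.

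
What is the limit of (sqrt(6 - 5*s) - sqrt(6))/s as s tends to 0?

-5*√(6)/12

Substitution gives 0/0. Multiply numerator and denominator by the conjugate √(6 - 5s) + √6.
The numerator becomes (6 - 5s) − 6 = -5s, so the expression simplifies to -5/(√(6 - 5s) + √6).
Letting s → 0 gives -5/(2√6) = -5*√(6)/12.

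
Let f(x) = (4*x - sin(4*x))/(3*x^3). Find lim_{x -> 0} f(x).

32/9

Direct substitution gives 0/0.
Apply L'Hôpital: lim (4 - 4*cos(4*x))/(9*x^2), still 0/0.
Apply L'Hôpital: lim (16*sin(4*x))/(18*x), still 0/0.
After 3 applications of L'Hôpital's rule the quotient is (64*cos(4*x))/(18); substituting x = 0 gives 32/9.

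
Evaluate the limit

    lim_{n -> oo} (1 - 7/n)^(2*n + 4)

Let L be the limit and take ln: ln L = lim (2n + 4)·ln(1 - 7/n) = lim (2n + 4)·(-7/n + O(1/n²)) = -14.
Hence L = e^(-14).

e^(-14)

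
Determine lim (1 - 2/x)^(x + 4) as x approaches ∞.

e^(-2)

Write it as [(1 - 2/x)^x]^(1) · (1 - 2/x)^(4). The bracketed term tends to e^(-2) and the second factor to 1, so the limit is e^(-2).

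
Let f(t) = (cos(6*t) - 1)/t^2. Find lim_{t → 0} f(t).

-18

Direct substitution gives 0/0.
Apply L'Hôpital: lim (-6*sin(6*t))/(2*t), still 0/0.
After 2 applications of L'Hôpital's rule the quotient is (-36*cos(6*t))/(2); substituting t = 0 gives -18.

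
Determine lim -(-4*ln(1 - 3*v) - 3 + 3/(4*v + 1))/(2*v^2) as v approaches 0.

-33

Substitution gives 0/0 (the numerator vanishes to order 2).
Expand each term to order v^2: the coefficient of v^2 in -4·ln(1 - 3v) is 18 and in 3·1/(1 + 4v) is 48.
Lower-order terms cancel with the polynomial part, so the numerator is (66)·v^2 + o(v^2), and the limit is (66)/(-2) = -33.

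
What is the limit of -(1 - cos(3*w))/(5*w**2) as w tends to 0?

-9/10

Substitution gives 0/0.
Use (1 − cos u)/u² → 1/2 with u = 3w: the limit is 3²/(2·(-5)) = -9/10.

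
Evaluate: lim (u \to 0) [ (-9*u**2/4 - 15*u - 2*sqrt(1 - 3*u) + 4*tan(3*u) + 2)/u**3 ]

315/8

Substitution gives 0/0; apply L'Hôpital's rule 3 times.
After differentiating numerator and denominator 3 times the quotient is (648*tan(3*u)^2/cos(3*u)^2 + 216/cos(3*u)^2 + 81/(4*(1 - 3*u)^(5/2)))/(6); at u = 0 this is 315/8.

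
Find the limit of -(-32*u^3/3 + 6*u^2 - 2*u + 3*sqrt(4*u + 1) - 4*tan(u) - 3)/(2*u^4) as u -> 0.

Substitution gives 0/0; apply L'Hôpital's rule 4 times.
After differentiating numerator and denominator 4 times the quotient is (32*tan(u)/cos(u)^2 - 96*tan(u)/cos(u)^4 - 720/(4*u + 1)^(7/2))/(-48); at u = 0 this is 15.

15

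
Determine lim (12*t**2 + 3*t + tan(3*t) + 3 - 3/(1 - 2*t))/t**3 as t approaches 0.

Substitution gives 0/0; apply L'Hôpital's rule 3 times.
After differentiating numerator and denominator 3 times the quotient is (162*tan(3*t)^2/cos(3*t)^2 + 54/cos(3*t)^2 - 144/(2*t - 1)^4)/(6); at t = 0 this is -15.

-15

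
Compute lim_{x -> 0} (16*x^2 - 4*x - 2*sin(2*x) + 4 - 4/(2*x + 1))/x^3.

Substitution gives 0/0; apply L'Hôpital's rule 3 times.
After differentiating numerator and denominator 3 times the quotient is (16*cos(2*x) + 192/(2*x + 1)^4)/(6); at x = 0 this is 104/3.

104/3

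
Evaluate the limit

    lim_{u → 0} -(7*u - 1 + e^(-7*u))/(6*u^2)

Direct substitution gives 0/0.
Apply L'Hôpital: lim (7 - 7*e^(-7*u))/(-12*u), still 0/0.
After 2 applications of L'Hôpital's rule the quotient is (49*e^(-7*u))/(-12); substituting u = 0 gives -49/12.

-49/12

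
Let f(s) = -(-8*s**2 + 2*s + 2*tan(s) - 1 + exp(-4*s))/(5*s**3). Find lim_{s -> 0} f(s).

2

Substitution gives 0/0 (the numerator vanishes to order 3).
Expand each term to order s^3: the coefficient of s^3 in 2·tan(s) is 2/3 and in e^(-4s) is -32/3.
Lower-order terms cancel with the polynomial part, so the numerator is (-10)·s^3 + o(s^3), and the limit is (-10)/(-5) = 2.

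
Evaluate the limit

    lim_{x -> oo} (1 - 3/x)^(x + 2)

Write it as [(1 - 3/x)^x]^(1) · (1 - 3/x)^(2). The bracketed term tends to e^(-3) and the second factor to 1, so the limit is e^(-3).

e^(-3)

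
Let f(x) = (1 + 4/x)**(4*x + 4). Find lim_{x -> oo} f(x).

e^(16)

The base → 1 and the exponent → ∞: a 1^∞ form.
Take logarithms: (4x + 4)·ln(1 + 4/x). Since ln(1+u) ~ u for small u, this behaves like (4x)·(4/x) → 16.
So the limit is e^(16).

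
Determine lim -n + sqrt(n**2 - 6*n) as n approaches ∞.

This has the form ∞ − ∞. Multiply and divide by the conjugate √(n^2 - 6*n) + n.
That gives (-6n) / (√(n^2 - 6*n) + n).
Divide numerator and denominator by n: the limit is -6/(2·1) = -3.

-3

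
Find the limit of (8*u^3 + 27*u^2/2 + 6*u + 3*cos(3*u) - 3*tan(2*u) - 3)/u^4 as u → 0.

81/8

Substitution gives 0/0 (the numerator vanishes to order 4).
Expand each term to order u^4: the coefficient of u^4 in -3·tan(2u) is 0 and in 3·cos(3u) is 81/8.
Lower-order terms cancel with the polynomial part, so the numerator is (81/8)·u^4 + o(u^4), and the limit is (81/8)/(1) = 81/8.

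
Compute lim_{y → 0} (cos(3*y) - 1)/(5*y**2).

-9/10

Direct substitution gives 0/0.
Apply L'Hôpital: lim (-3*sin(3*y))/(10*y), still 0/0.
After 2 applications of L'Hôpital's rule the quotient is (-9*cos(3*y))/(10); substituting y = 0 gives -9/10.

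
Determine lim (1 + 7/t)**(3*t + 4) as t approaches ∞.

e^(21)

Let L be the limit and take ln: ln L = lim (3t + 4)·ln(1 + 7/t) = lim (3t + 4)·(7/t + O(1/t²)) = 21.
Hence L = e^(21).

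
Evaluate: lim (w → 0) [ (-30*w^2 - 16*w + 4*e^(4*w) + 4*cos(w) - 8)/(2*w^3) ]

64/3

Substitution gives 0/0; apply L'Hôpital's rule 3 times.
After differentiating numerator and denominator 3 times the quotient is (256*e^(4*w) + 4*sin(w))/(12); at w = 0 this is 64/3.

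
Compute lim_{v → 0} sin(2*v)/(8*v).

Substitution gives 0/0.
Write it as (2/8)·sin(2v)/(2v); since sin(u)/u → 1, the limit is 1/4.

1/4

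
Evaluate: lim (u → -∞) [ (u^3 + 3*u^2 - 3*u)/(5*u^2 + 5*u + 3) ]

The numerator has higher degree (3 > 2); the quotient behaves like (1/(5))·u^1 for large |u|.
As u → −∞ this diverges to -∞.

-∞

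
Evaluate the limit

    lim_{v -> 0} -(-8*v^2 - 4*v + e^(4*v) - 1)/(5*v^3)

Direct substitution gives 0/0.
Apply L'Hôpital: lim (-16*v + 4*e^(4*v) - 4)/(-15*v^2), still 0/0.
Apply L'Hôpital: lim (16*e^(4*v) - 16)/(-30*v), still 0/0.
After 3 applications of L'Hôpital's rule the quotient is (64*e^(4*v))/(-30); substituting v = 0 gives -32/15.

-32/15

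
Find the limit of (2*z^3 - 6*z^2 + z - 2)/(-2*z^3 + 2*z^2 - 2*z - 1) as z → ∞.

-1

Numerator and denominator both have degree 3.
Dividing every term by z^3, all lower-order terms vanish and the limit is the ratio of leading coefficients, 2/(-2) = -1.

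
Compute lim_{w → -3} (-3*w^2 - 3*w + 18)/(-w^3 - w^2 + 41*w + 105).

3/4

Since w = -3 makes numerator and denominator zero, (w + 3) divides both.
Cancelling it gives (6 - 3*w)/(-w^2 + 2*w + 35); now plug in w = -3 to get 3/4.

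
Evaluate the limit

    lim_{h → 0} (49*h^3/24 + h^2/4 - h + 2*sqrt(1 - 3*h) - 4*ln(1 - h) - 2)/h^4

-341/64

Substitution gives 0/0 (the numerator vanishes to order 4).
Expand each term to order h^4: the coefficient of h^4 in -4·ln(1 - h) is 1 and in 2·√(1 - 3h) is -405/64.
Lower-order terms cancel with the polynomial part, so the numerator is (-341/64)·h^4 + o(h^4), and the limit is (-341/64)/(1) = -341/64.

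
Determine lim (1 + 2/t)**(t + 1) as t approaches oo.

e^(2)

Write it as [(1 + 2/t)^t]^(1) · (1 + 2/t)^(1). The bracketed term tends to e^(2) and the second factor to 1, so the limit is e^(2).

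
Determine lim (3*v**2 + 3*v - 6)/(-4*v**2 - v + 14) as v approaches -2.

-3/5

Since v = -2 makes numerator and denominator zero, (v + 2) divides both.
Cancelling it gives (3*v - 3)/(7 - 4*v); now plug in v = -2 to get -3/5.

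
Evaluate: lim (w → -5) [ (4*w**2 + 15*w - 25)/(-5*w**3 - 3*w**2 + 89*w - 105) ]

Direct substitution gives 0/0, so factor. Both numerator and denominator have (w + 5) as a factor.
After cancelling, the expression reduces to (4*w - 5)/(-5*w^2 + 22*w - 21).
Substituting w = -5 gives 25/256.

25/256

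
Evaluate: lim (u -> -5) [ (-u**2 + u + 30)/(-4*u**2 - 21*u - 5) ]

Direct substitution gives 0/0, so factor. Both numerator and denominator have (u + 5) as a factor.
After cancelling, the expression reduces to (6 - u)/(-4*u - 1).
Substituting u = -5 gives 11/19.

11/19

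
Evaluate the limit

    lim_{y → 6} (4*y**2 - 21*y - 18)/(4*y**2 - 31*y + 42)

27/17

Since y = 6 makes numerator and denominator zero, (y - 6) divides both.
Cancelling it gives (4*y + 3)/(4*y - 7); now plug in y = 6 to get 27/17.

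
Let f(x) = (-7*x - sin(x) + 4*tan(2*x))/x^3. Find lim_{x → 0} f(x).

Substitution gives 0/0; apply L'Hôpital's rule 3 times.
After differentiating numerator and denominator 3 times the quotient is (cos(x) + 192*tan(2*x)^4 + 256*tan(2*x)^2 + 64)/(6); at x = 0 this is 65/6.

65/6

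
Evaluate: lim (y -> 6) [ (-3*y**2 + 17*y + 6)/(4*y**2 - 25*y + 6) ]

Direct substitution gives 0/0, so factor. Both numerator and denominator have (y - 6) as a factor.
After cancelling, the expression reduces to (-3*y - 1)/(4*y - 1).
Substituting y = 6 gives -19/23.

-19/23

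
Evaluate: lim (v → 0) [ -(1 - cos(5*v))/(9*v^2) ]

Substitution gives 0/0.
Use (1 − cos u)/u² → 1/2 with u = 5v: the limit is 5²/(2·(-9)) = -25/18.

-25/18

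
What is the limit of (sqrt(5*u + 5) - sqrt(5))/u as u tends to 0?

Substitution gives 0/0. Multiply numerator and denominator by the conjugate √(5 + 5u) + √5.
The numerator becomes (5 + 5u) − 5 = 5u, so the expression simplifies to 5/(√(5 + 5u) + √5).
Letting u → 0 gives 5/(2√5) = √(5)/2.

√(5)/2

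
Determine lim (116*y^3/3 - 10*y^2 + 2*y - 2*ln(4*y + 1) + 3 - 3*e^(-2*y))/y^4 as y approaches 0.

Substitution gives 0/0 (the numerator vanishes to order 4).
Expand each term to order y^4: the coefficient of y^4 in -2·ln(1 + 4y) is 128 and in -3·e^(-2y) is -2.
Lower-order terms cancel with the polynomial part, so the numerator is (126)·y^4 + o(y^4), and the limit is (126)/(1) = 126.

126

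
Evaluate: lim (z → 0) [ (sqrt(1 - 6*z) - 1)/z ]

A 0/0 form; rationalise with √(1 - 6z) + √1. This collapses the numerator to -6z, leaving -6/(√(1 - 6z) + √1) → -6/(2√1) = -3.

-3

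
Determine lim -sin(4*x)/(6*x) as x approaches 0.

Substitution gives 0/0.
Write it as (4/(-6))·sin(4x)/(4x); since sin(u)/u → 1, the limit is -2/3.

-2/3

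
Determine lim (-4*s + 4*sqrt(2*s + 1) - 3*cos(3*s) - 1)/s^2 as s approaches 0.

23/2

Substitution gives 0/0; apply L'Hôpital's rule 2 times.
After differentiating numerator and denominator 2 times the quotient is (27*cos(3*s) - 4/(2*s + 1)^(3/2))/(2); at s = 0 this is 23/2.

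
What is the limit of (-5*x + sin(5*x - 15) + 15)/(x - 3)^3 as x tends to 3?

-125/6

Direct substitution gives 0/0.
Apply L'Hôpital: lim (5*cos(5*x - 15) - 5)/(3*(x - 3)^2), still 0/0.
Apply L'Hôpital: lim (-25*sin(5*x - 15))/(6*x - 18), still 0/0.
After 3 applications of L'Hôpital's rule the quotient is (-125*cos(5*x - 15))/(6); substituting x = 3 gives -125/6.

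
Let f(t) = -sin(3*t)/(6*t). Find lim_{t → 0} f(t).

-1/2

Substitution gives 0/0.
Write it as (3/(-6))·sin(3t)/(3t); since sin(u)/u → 1, the limit is -1/2.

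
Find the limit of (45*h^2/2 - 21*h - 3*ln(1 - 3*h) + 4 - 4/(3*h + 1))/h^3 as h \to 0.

Substitution gives 0/0 (the numerator vanishes to order 3).
Expand each term to order h^3: the coefficient of h^3 in -3·ln(1 - 3h) is 27 and in -4·1/(1 + 3h) is 108.
Lower-order terms cancel with the polynomial part, so the numerator is (135)·h^3 + o(h^3), and the limit is (135)/(1) = 135.

135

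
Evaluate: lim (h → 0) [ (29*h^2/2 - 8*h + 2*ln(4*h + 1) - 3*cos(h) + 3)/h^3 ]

Substitution gives 0/0; apply L'Hôpital's rule 3 times.
After differentiating numerator and denominator 3 times the quotient is (-3*sin(h) + 256/(4*h + 1)^3)/(6); at h = 0 this is 128/3.

128/3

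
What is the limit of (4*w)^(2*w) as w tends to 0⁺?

Base → 0⁺ and exponent → 0⁺: a 0^0 form.
Take logs: 2w·ln(4w). This is 0·(−∞); rewriting as ln(4w)/(1/(2w)) and applying L'Hôpital gives 0.
Hence the limit is e^0 = 1.

1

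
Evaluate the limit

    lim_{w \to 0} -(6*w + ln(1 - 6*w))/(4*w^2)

9/2

Direct substitution gives 0/0.
Apply L'Hôpital: lim (6 - 6/(1 - 6*w))/(-8*w), still 0/0.
After 2 applications of L'Hôpital's rule the quotient is (-36/(1 - 6*w)^2)/(-8); substituting w = 0 gives 9/2.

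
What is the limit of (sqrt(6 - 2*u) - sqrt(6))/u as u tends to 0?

-√(6)/6

A 0/0 form; rationalise with √(6 - 2u) + √6. This collapses the numerator to -2u, leaving -2/(√(6 - 2u) + √6) → -2/(2√6) = -√(6)/6.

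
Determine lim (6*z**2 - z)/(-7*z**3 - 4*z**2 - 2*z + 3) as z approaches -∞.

The denominator has degree 3 and the numerator degree 2. Dividing numerator and denominator by z^3 sends every term to 0 except the leading denominator term, so the limit is 0.

0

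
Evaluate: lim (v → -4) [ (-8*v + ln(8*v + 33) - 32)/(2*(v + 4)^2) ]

-16

Direct substitution gives 0/0.
Apply L'Hôpital: lim (-8 + 8/(8*v + 33))/(4*v + 16), still 0/0.
After 2 applications of L'Hôpital's rule the quotient is (-64/(8*v + 33)^2)/(4); substituting v = -4 gives -16.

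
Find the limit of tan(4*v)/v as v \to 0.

Substitution gives 0/0.
Since tan(u)/u → 1 as u → 0, tan(4v)/(4v) → 1 and the limit is 4.

4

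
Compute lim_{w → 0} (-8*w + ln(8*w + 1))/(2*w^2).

Direct substitution gives 0/0.
Apply L'Hôpital: lim (-8 + 8/(8*w + 1))/(4*w), still 0/0.
After 2 applications of L'Hôpital's rule the quotient is (-64/(8*w + 1)^2)/(4); substituting w = 0 gives -16.

-16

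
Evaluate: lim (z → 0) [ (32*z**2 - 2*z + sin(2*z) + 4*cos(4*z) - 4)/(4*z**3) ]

Substitution gives 0/0 (the numerator vanishes to order 3).
Expand each term to order z^3: the coefficient of z^3 in 4·cos(4z) is 0 and in sin(2z) is -4/3.
Lower-order terms cancel with the polynomial part, so the numerator is (-4/3)·z^3 + o(z^3), and the limit is (-4/3)/(4) = -1/3.

-1/3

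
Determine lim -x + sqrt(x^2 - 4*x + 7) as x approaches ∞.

-2

An ∞ − ∞ form. Rationalising with the conjugate, the difference becomes (-4x + 7) / (√(x^2 - 4*x + 7) + x).
For large x the denominator behaves like 2·x, so the quotient tends to -4/2 = -2.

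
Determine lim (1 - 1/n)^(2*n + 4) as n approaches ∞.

Let L be the limit and take ln: ln L = lim (2n + 4)·ln(1 - 1/n) = lim (2n + 4)·(-1/n + O(1/n²)) = -2.
Hence L = e^(-2).

e^(-2)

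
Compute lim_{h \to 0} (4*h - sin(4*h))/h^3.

Direct substitution gives 0/0.
Apply L'Hôpital: lim (4 - 4*cos(4*h))/(3*h^2), still 0/0.
Apply L'Hôpital: lim (16*sin(4*h))/(6*h), still 0/0.
After 3 applications of L'Hôpital's rule the quotient is (64*cos(4*h))/(6); substituting h = 0 gives 32/3.

32/3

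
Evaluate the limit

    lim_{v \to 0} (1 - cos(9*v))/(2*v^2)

81/4

Substitution gives 0/0.
Use (1 − cos u)/u² → 1/2 with u = 9v: the limit is 9²/(2·2) = 81/4.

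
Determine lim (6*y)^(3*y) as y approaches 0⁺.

Base → 0⁺ and exponent → 0⁺: a 0^0 form.
Take logs: 3y·ln(6y). This is 0·(−∞); rewriting as ln(6y)/(1/(3y)) and applying L'Hôpital gives 0.
Hence the limit is e^0 = 1.

1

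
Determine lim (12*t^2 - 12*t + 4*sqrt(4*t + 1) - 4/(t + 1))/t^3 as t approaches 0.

Substitution gives 0/0; apply L'Hôpital's rule 3 times.
After differentiating numerator and denominator 3 times the quotient is (96/(4*t + 1)^(5/2) + 24/(t + 1)^4)/(6); at t = 0 this is 20.

20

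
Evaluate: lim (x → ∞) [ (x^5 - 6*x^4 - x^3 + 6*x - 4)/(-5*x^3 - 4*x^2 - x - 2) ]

The numerator has higher degree (5 > 3); the quotient behaves like (1/(-5))·x^2 for large |x|.
As x → +∞ this diverges to -∞.

-∞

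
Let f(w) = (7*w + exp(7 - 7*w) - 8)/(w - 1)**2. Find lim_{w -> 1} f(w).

Direct substitution gives 0/0.
Apply L'Hôpital: lim (7 - 7*e^(7 - 7*w))/(2*w - 2), still 0/0.
After 2 applications of L'Hôpital's rule the quotient is (49*e^(7 - 7*w))/(2); substituting w = 1 gives 49/2.

49/2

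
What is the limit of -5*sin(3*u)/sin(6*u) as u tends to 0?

-5/2

Substitution gives 0/0.
Divide numerator and denominator by u: sin(3u)/u → 3 and sin(6u)/u → 6, so the limit is -5·3/6 = -5/2.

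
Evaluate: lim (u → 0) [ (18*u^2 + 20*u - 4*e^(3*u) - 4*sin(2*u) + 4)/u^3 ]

Substitution gives 0/0; apply L'Hôpital's rule 3 times.
After differentiating numerator and denominator 3 times the quotient is (-108*e^(3*u) + 32*cos(2*u))/(6); at u = 0 this is -38/3.

-38/3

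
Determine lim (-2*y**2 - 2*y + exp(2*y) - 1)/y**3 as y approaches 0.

4/3

Direct substitution gives 0/0.
Apply L'Hôpital: lim (-4*y + 2*e^(2*y) - 2)/(3*y^2), still 0/0.
Apply L'Hôpital: lim (4*e^(2*y) - 4)/(6*y), still 0/0.
After 3 applications of L'Hôpital's rule the quotient is (8*e^(2*y))/(6); substituting y = 0 gives 4/3.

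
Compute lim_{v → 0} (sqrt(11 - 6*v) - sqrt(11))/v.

-3*√(11)/11

Substitution gives 0/0. Multiply numerator and denominator by the conjugate √(11 - 6v) + √11.
The numerator becomes (11 - 6v) − 11 = -6v, so the expression simplifies to -6/(√(11 - 6v) + √11).
Letting v → 0 gives -6/(2√11) = -3*√(11)/11.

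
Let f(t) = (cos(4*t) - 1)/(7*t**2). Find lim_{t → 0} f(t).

Direct substitution gives 0/0.
Apply L'Hôpital: lim (-4*sin(4*t))/(14*t), still 0/0.
After 2 applications of L'Hôpital's rule the quotient is (-16*cos(4*t))/(14); substituting t = 0 gives -8/7.

-8/7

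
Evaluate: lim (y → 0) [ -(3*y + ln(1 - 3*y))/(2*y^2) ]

Direct substitution gives 0/0.
Apply L'Hôpital: lim (3 - 3/(1 - 3*y))/(-4*y), still 0/0.
After 2 applications of L'Hôpital's rule the quotient is (-9/(1 - 3*y)^2)/(-4); substituting y = 0 gives 9/4.

9/4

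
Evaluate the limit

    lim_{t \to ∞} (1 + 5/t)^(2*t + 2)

Write it as [(1 + 5/t)^t]^(2) · (1 + 5/t)^(2). The bracketed term tends to e^(5) and the second factor to 1, so the limit is e^(10).

e^(10)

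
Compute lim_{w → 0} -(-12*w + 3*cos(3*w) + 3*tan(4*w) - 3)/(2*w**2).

Substitution gives 0/0 (the numerator vanishes to order 2).
Expand each term to order w^2: the coefficient of w^2 in 3·cos(3w) is -27/2 and in 3·tan(4w) is 0.
Lower-order terms cancel with the polynomial part, so the numerator is (-27/2)·w^2 + o(w^2), and the limit is (-27/2)/(-2) = 27/4.

27/4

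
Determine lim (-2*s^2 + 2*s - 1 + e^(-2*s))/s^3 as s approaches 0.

-4/3

Direct substitution gives 0/0.
Apply L'Hôpital: lim (-4*s + 2 - 2*e^(-2*s))/(3*s^2), still 0/0.
Apply L'Hôpital: lim (-4 + 4*e^(-2*s))/(6*s), still 0/0.
After 3 applications of L'Hôpital's rule the quotient is (-8*e^(-2*s))/(6); substituting s = 0 gives -4/3.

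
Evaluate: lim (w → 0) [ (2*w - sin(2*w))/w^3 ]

Direct substitution gives 0/0.
Apply L'Hôpital: lim (2 - 2*cos(2*w))/(3*w^2), still 0/0.
Apply L'Hôpital: lim (4*sin(2*w))/(6*w), still 0/0.
After 3 applications of L'Hôpital's rule the quotient is (8*cos(2*w))/(6); substituting w = 0 gives 4/3.

4/3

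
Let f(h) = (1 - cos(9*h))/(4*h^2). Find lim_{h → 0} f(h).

81/8

Substitution gives 0/0.
Use (1 − cos u)/u² → 1/2 with u = 9h: the limit is 9²/(2·4) = 81/8.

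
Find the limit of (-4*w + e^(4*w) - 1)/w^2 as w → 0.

8

Direct substitution gives 0/0.
Apply L'Hôpital: lim (4*e^(4*w) - 4)/(2*w), still 0/0.
After 2 applications of L'Hôpital's rule the quotient is (16*e^(4*w))/(2); substituting w = 0 gives 8.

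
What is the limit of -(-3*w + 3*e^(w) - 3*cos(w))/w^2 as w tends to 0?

Substitution gives 0/0; apply L'Hôpital's rule 2 times.
After differentiating numerator and denominator 2 times the quotient is (3*e^(w) + 3*cos(w))/(-2); at w = 0 this is -3.

-3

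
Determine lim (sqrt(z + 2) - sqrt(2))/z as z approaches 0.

A 0/0 form; rationalise with √(2 + z) + √2. This collapses the numerator to z, leaving 1/(√(2 + z) + √2) → 1/(2√2) = √(2)/4.

√(2)/4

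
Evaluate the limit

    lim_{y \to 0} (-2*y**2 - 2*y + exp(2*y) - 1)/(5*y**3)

Direct substitution gives 0/0.
Apply L'Hôpital: lim (-4*y + 2*e^(2*y) - 2)/(15*y^2), still 0/0.
Apply L'Hôpital: lim (4*e^(2*y) - 4)/(30*y), still 0/0.
After 3 applications of L'Hôpital's rule the quotient is (8*e^(2*y))/(30); substituting y = 0 gives 4/15.

4/15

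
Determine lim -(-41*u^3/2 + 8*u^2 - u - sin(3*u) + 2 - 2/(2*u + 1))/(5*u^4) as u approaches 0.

32/5

Substitution gives 0/0 (the numerator vanishes to order 4).
Expand each term to order u^4: the coefficient of u^4 in -2·1/(1 + 2u) is -32 and in −sin(3u) is 0.
Lower-order terms cancel with the polynomial part, so the numerator is (-32)·u^4 + o(u^4), and the limit is (-32)/(-5) = 32/5.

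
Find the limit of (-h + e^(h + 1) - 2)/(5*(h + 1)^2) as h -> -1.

Direct substitution gives 0/0.
Apply L'Hôpital: lim (e^(h + 1) - 1)/(10*h + 10), still 0/0.
After 2 applications of L'Hôpital's rule the quotient is (e^(h + 1))/(10); substituting h = -1 gives 1/10.

1/10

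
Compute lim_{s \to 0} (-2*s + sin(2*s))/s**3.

Direct substitution gives 0/0.
Apply L'Hôpital: lim (2*cos(2*s) - 2)/(3*s^2), still 0/0.
Apply L'Hôpital: lim (-4*sin(2*s))/(6*s), still 0/0.
After 3 applications of L'Hôpital's rule the quotient is (-8*cos(2*s))/(6); substituting s = 0 gives -4/3.

-4/3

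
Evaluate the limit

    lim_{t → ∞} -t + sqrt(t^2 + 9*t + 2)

9/2

This has the form ∞ − ∞. Multiply and divide by the conjugate √(t^2 + 9*t + 2) + t.
That gives (9t + 2) / (√(t^2 + 9*t + 2) + t).
Divide numerator and denominator by t: the limit is 9/(2·1) = 9/2.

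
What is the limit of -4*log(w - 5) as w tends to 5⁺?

As w → 5⁺, w - 5 → 0⁺ and ln(w - 5) → −∞.
Multiplying by -4 gives ∞.

∞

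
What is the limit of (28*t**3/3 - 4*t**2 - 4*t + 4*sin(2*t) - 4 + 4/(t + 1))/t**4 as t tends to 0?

Substitution gives 0/0 (the numerator vanishes to order 4).
Expand each term to order t^4: the coefficient of t^4 in 4·sin(2t) is 0 and in 4·1/(1 + t) is 4.
Lower-order terms cancel with the polynomial part, so the numerator is (4)·t^4 + o(t^4), and the limit is (4)/(1) = 4.

4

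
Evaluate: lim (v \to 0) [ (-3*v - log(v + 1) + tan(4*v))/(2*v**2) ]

Substitution gives 0/0; apply L'Hôpital's rule 2 times.
After differentiating numerator and denominator 2 times the quotient is (32*tan(4*v)/cos(4*v)^2 + (v + 1)^(-2))/(4); at v = 0 this is 1/4.

1/4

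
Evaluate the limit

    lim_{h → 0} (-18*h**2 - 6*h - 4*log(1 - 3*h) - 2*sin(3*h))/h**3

45

Substitution gives 0/0 (the numerator vanishes to order 3).
Expand each term to order h^3: the coefficient of h^3 in -4·ln(1 - 3h) is 36 and in -2·sin(3h) is 9.
Lower-order terms cancel with the polynomial part, so the numerator is (45)·h^3 + o(h^3), and the limit is (45)/(1) = 45.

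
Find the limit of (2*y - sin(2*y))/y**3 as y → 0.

Direct substitution gives 0/0.
Apply L'Hôpital: lim (2 - 2*cos(2*y))/(3*y^2), still 0/0.
Apply L'Hôpital: lim (4*sin(2*y))/(6*y), still 0/0.
After 3 applications of L'Hôpital's rule the quotient is (8*cos(2*y))/(6); substituting y = 0 gives 4/3.

4/3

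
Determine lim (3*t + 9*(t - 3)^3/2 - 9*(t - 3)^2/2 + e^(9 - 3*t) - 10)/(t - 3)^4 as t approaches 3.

27/8

Direct substitution gives 0/0.
Apply L'Hôpital: lim (-9*t + 27*(t - 3)^2/2 - 3*e^(9 - 3*t) + 30)/(4*(t - 3)^3), still 0/0.
Apply L'Hôpital: lim (27*t + 9*e^(9 - 3*t) - 90)/(12*(t - 3)^2), still 0/0.
Apply L'Hôpital: lim (27 - 27*e^(9 - 3*t))/(24*t - 72), still 0/0.
After 4 applications of L'Hôpital's rule the quotient is (81*e^(9 - 3*t))/(24); substituting t = 3 gives 27/8.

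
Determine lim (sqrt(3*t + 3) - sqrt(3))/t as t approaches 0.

Substitution gives 0/0. Multiply numerator and denominator by the conjugate √(3 + 3t) + √3.
The numerator becomes (3 + 3t) − 3 = 3t, so the expression simplifies to 3/(√(3 + 3t) + √3).
Letting t → 0 gives 3/(2√3) = √(3)/2.

√(3)/2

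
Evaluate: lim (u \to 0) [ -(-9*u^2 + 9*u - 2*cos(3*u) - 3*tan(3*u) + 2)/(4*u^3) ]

27/4

Substitution gives 0/0 (the numerator vanishes to order 3).
Expand each term to order u^3: the coefficient of u^3 in -2·cos(3u) is 0 and in -3·tan(3u) is -27.
Lower-order terms cancel with the polynomial part, so the numerator is (-27)·u^3 + o(u^3), and the limit is (-27)/(-4) = 27/4.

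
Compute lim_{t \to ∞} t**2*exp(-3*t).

0

Write as t^2/e^{3t}, an ∞/∞ form.
Exponential growth dominates any polynomial, so repeated L'Hôpital (or the standard result) gives 0.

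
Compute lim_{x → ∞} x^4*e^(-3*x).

Write as x^4/e^{3x}, an ∞/∞ form.
Exponential growth dominates any polynomial, so repeated L'Hôpital (or the standard result) gives 0.

0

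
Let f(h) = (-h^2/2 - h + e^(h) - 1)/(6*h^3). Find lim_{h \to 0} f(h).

Direct substitution gives 0/0.
Apply L'Hôpital: lim (-h + e^(h) - 1)/(18*h^2), still 0/0.
Apply L'Hôpital: lim (e^(h) - 1)/(36*h), still 0/0.
After 3 applications of L'Hôpital's rule the quotient is (e^(h))/(36); substituting h = 0 gives 1/36.

1/36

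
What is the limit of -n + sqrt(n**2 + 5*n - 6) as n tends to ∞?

An ∞ − ∞ form. Rationalising with the conjugate, the difference becomes (5n - 6) / (√(n^2 + 5*n - 6) + n).
For large n the denominator behaves like 2·n, so the quotient tends to 5/2 = 5/2.

5/2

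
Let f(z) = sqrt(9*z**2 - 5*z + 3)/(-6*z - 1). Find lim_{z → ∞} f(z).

For large |z|, √(9*z^2 - 5*z + 3) ≈ √9·|z| and the denominator ≈ -6z.
Since z → +∞, |z| = z, giving √9/(-6) = -1/2.

-1/2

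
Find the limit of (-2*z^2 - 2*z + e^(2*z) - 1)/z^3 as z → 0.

4/3

Direct substitution gives 0/0.
Apply L'Hôpital: lim (-4*z + 2*e^(2*z) - 2)/(3*z^2), still 0/0.
Apply L'Hôpital: lim (4*e^(2*z) - 4)/(6*z), still 0/0.
After 3 applications of L'Hôpital's rule the quotient is (8*e^(2*z))/(6); substituting z = 0 gives 4/3.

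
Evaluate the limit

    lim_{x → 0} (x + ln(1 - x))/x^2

-1/2

Direct substitution gives 0/0.
Apply L'Hôpital: lim (1 - 1/(1 - x))/(2*x), still 0/0.
After 2 applications of L'Hôpital's rule the quotient is (-1/(1 - x)^2)/(2); substituting x = 0 gives -1/2.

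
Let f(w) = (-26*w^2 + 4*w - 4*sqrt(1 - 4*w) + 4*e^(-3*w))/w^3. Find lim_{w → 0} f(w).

-2

Substitution gives 0/0; apply L'Hôpital's rule 3 times.
After differentiating numerator and denominator 3 times the quotient is (-108*e^(-3*w) + 96/(1 - 4*w)^(5/2))/(6); at w = 0 this is -2.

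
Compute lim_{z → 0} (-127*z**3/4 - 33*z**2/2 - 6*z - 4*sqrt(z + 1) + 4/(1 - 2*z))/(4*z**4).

2053/128

Substitution gives 0/0 (the numerator vanishes to order 4).
Expand each term to order z^4: the coefficient of z^4 in 4·1/(1 - 2z) is 64 and in -4·√(1 + z) is 5/32.
Lower-order terms cancel with the polynomial part, so the numerator is (2053/32)·z^4 + o(z^4), and the limit is (2053/32)/(4) = 2053/128.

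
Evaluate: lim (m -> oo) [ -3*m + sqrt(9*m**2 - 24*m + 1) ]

An ∞ − ∞ form. Rationalising with the conjugate, the difference becomes (-24m + 1) / (√(9*m^2 - 24*m + 1) + 3m).
For large m the denominator behaves like 2·3m, so the quotient tends to -24/6 = -4.

-4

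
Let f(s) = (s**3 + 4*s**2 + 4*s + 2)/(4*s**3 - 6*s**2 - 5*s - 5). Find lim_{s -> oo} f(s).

1/4

Numerator and denominator both have degree 3.
Dividing every term by s^3, all lower-order terms vanish and the limit is the ratio of leading coefficients, 1/(4) = 1/4.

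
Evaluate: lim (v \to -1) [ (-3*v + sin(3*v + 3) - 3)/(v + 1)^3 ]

Direct substitution gives 0/0.
Apply L'Hôpital: lim (3*cos(3*v + 3) - 3)/(3*(v + 1)^2), still 0/0.
Apply L'Hôpital: lim (-9*sin(3*v + 3))/(6*v + 6), still 0/0.
After 3 applications of L'Hôpital's rule the quotient is (-27*cos(3*v + 3))/(6); substituting v = -1 gives -9/2.

-9/2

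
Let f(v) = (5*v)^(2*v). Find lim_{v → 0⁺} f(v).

Base → 0⁺ and exponent → 0⁺: a 0^0 form.
Take logs: 2v·ln(5v). This is 0·(−∞); rewriting as ln(5v)/(1/(2v)) and applying L'Hôpital gives 0.
Hence the limit is e^0 = 1.

1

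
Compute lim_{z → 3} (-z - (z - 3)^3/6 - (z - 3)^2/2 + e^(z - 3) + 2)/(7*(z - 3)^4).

Direct substitution gives 0/0.
Apply L'Hôpital: lim (-z - (z - 3)^2/2 + e^(z - 3) + 2)/(28*(z - 3)^3), still 0/0.
Apply L'Hôpital: lim (-z + e^(z - 3) + 2)/(84*(z - 3)^2), still 0/0.
Apply L'Hôpital: lim (e^(z - 3) - 1)/(168*z - 504), still 0/0.
After 4 applications of L'Hôpital's rule the quotient is (e^(z - 3))/(168); substituting z = 3 gives 1/168.

1/168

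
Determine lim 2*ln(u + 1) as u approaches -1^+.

-∞

As u → -1⁺, u + 1 → 0⁺ and ln(u + 1) → −∞.
Multiplying by 2 gives -∞.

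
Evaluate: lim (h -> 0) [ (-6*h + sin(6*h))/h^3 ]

-36

Direct substitution gives 0/0.
Apply L'Hôpital: lim (6*cos(6*h) - 6)/(3*h^2), still 0/0.
Apply L'Hôpital: lim (-36*sin(6*h))/(6*h), still 0/0.
After 3 applications of L'Hôpital's rule the quotient is (-216*cos(6*h))/(6); substituting h = 0 gives -36.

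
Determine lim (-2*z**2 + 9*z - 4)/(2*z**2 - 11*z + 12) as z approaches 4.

Direct substitution gives 0/0, so factor. Both numerator and denominator have (z - 4) as a factor.
After cancelling, the expression reduces to (1 - 2*z)/(2*z - 3).
Substituting z = 4 gives -7/5.

-7/5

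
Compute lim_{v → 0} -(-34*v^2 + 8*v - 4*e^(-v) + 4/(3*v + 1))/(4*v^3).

Substitution gives 0/0 (the numerator vanishes to order 3).
Expand each term to order v^3: the coefficient of v^3 in -4·e^(-v) is 2/3 and in 4·1/(1 + 3v) is -108.
Lower-order terms cancel with the polynomial part, so the numerator is (-322/3)·v^3 + o(v^3), and the limit is (-322/3)/(-4) = 161/6.

161/6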